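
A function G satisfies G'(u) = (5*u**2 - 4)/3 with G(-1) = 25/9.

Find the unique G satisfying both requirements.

The proposed G(u) is checked by its d/du: the result must match the given G'(u).
A general antiderivative is 5*u**3/9 - 4*u/3 + C.
The condition gives C = 25/9 - (7/9) = 2.
So G(u) = 5*u**3/9 - 4*u/3 + 2.
Check: d/du[5*u**3/9 - 4*u/3 + 2] = 5*u**2/3 - 4/3, which equals G'(u).

G(u) = 5*u**3/9 - 4*u/3 + 2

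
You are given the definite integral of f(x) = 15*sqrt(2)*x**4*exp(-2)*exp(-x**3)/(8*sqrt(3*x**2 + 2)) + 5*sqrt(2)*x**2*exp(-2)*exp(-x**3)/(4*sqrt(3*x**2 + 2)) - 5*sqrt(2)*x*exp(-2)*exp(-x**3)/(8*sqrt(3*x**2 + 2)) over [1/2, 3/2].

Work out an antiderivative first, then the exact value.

Recognize the product-rule pattern: f = u'v + uv' with u = -5*sqrt(3*x**2/2 + 1)/12, v = exp(-x**3 - 2), so integration by parts undoes it.
F(x) = -5*sqrt(2)*sqrt(3*x**2 + 2)*exp(-2)*exp(-x**3)/24 is an antiderivative of f.
Check: d/dx[-5*sqrt(2)*sqrt(3*x**2 + 2)*exp(-2)*exp(-x**3)/24] = (15*sqrt(2)*x**4 + 10*sqrt(2)*x**2 - 5*sqrt(2)*x)*exp(-2)*exp(-x**3)/(8*sqrt(3*x**2 + 2)), which equals f(x).
F(3/2) = -5*sqrt(70)*exp(-43/8)/48; F(1/2) = -5*sqrt(22)*exp(-17/8)/48.
Integral = F(3/2) - F(1/2) = -5*sqrt(70)*exp(-43/8)/48 + 5*sqrt(22)*exp(-17/8)/48.

Antiderivative: F(x) = -5*sqrt(2)*sqrt(3*x**2 + 2)*exp(-2)*exp(-x**3)/24; value = -5*sqrt(70)*exp(-43/8)/48 + 5*sqrt(22)*exp(-17/8)/48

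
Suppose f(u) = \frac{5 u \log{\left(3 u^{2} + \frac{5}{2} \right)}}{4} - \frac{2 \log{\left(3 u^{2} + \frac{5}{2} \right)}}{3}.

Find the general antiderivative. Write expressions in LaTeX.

F(u) = \frac{5 u^{2} \log{\left(3 u^{2} + \frac{5}{2} \right)}}{8} - \frac{5 u^{2}}{8} - \frac{2 u \log{\left(3 u^{2} + \frac{5}{2} \right)}}{3} + \frac{4 u}{3} + \frac{25 \log{\left(u^{2} + \frac{5}{6} \right)}}{48} - \frac{2 \sqrt{30} \operatorname{atan}{\left(\frac{\sqrt{30} u}{5} \right)}}{9} + C

Integrate term by term and add the pieces.
Check: d/du[\frac{5 u^{2} \log{\left(3 u^{2} + \frac{5}{2} \right)}}{8} - \frac{5 u^{2}}{8} - \frac{2 u \log{\left(3 u^{2} + \frac{5}{2} \right)}}{3} + \frac{4 u}{3} + \frac{25 \log{\left(u^{2} + \frac{5}{6} \right)}}{48} - \frac{2 \sqrt{30} \operatorname{atan}{\left(\frac{\sqrt{30} u}{5} \right)}}{9}] = \frac{5 u \log{\left(3 u^{2} + \frac{5}{2} \right)}}{4} - \frac{2 \log{\left(3 u^{2} + \frac{5}{2} \right)}}{3} = f(u).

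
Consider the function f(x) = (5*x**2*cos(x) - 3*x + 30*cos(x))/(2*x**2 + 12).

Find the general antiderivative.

An antiderivative F(x) passes only if d/dx[F] lands on f(x) exactly.
Check: d/dx[-3*log(x**2/2 + 3)/4 + 5*sin(x)/2] = (5*x**2*cos(x) - 3*x + 30*cos(x))/(2*x**2 + 12) = f(x).

F(x) = -3*log(x**2/2 + 3)/4 + 5*sin(x)/2 + C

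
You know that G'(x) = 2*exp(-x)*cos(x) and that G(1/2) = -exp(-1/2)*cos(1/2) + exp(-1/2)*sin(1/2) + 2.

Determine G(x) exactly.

G(x) = (2*exp(x) + sin(x) - cos(x))*exp(-x)

Differentiate the proposed G(x) back; it has to land on the given G'(x).
A general antiderivative is exp(-x)*sin(x) - exp(-x)*cos(x) + C.
The condition gives C = -exp(-1/2)*cos(1/2) + exp(-1/2)*sin(1/2) + 2 - (-exp(-1/2)*cos(1/2) + exp(-1/2)*sin(1/2)) = 2.
So G(x) = (2*exp(x) + sin(x) - cos(x))*exp(-x).
Check: d/dx[(2*exp(x) + sin(x) - cos(x))*exp(-x)] = 2*exp(-x)*cos(x) = G'(x).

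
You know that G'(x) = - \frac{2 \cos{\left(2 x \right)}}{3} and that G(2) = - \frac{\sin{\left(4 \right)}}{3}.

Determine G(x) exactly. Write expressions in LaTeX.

G(x) = - \frac{\sin{\left(2 x \right)}}{3}

Check a candidate G(x) by differentiating: d/dx[G] must match the given G'(x).
A general antiderivative is - \frac{\sin{\left(2 x \right)}}{3} + C.
The condition gives C = - \frac{\sin{\left(4 \right)}}{3} - (- \frac{\sin{\left(4 \right)}}{3}) = 0.
So G(x) = - \frac{\sin{\left(2 x \right)}}{3}.
Check: d/dx[- \frac{\sin{\left(2 x \right)}}{3}] = - \frac{2 \cos{\left(2 x \right)}}{3} = G'(x).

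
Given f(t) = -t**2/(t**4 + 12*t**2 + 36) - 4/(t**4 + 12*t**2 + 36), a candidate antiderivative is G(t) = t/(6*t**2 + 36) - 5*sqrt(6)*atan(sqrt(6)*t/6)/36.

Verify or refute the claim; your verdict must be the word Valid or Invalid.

d/dt[G] = (-t**2 - 4)/(t**4 + 12*t**2 + 36)
This equals f(t) exactly, so the claim holds.

Valid. The derivative of G reproduces f.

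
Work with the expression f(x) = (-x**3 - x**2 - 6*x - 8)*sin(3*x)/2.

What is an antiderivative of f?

Since d/dx undoes antidifferentiation here, F'(x) = f(x) is required of F(x).
Check: d/dx[x**3*cos(3*x)/6 - x**2*sin(3*x)/6 + x**2*cos(3*x)/6 - x*sin(3*x)/9 + 8*x*cos(3*x)/9 - 8*sin(3*x)/27 + 35*cos(3*x)/27] = -x**3*sin(3*x)/2 - x**2*sin(3*x)/2 - 3*x*sin(3*x) - 4*sin(3*x), which equals f(x).

An antiderivative is F(x) = x**3*cos(3*x)/6 - x**2*sin(3*x)/6 + x**2*cos(3*x)/6 - x*sin(3*x)/9 + 8*x*cos(3*x)/9 - 8*sin(3*x)/27 + 35*cos(3*x)/27.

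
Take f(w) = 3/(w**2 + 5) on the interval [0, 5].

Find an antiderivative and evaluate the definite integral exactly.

Since d/dw undoes antidifferentiation here, F'(w) = f(w) is required of F(w).
F(w) = 3*sqrt(5)*atan(sqrt(5)*w/5)/5 is an antiderivative of f.
Check: d/dw[3*sqrt(5)*atan(sqrt(5)*w/5)/5] = 3/(w**2 + 5) = f(w).
F(5) = 3*sqrt(5)*atan(sqrt(5))/5; F(0) = 0.
Integral = F(5) - F(0) = 3*sqrt(5)*atan(sqrt(5))/5.

Antiderivative: F(w) = 3*sqrt(5)*atan(sqrt(5)*w/5)/5; value = 3*sqrt(5)*atan(sqrt(5))/5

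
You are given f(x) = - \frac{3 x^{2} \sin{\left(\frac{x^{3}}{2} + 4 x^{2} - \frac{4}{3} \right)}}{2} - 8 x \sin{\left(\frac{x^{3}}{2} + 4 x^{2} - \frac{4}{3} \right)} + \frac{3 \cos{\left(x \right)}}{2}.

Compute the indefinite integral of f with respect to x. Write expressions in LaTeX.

F(x) = \frac{3 \sin{\left(x \right)} + 2 \cos{\left(\frac{x^{3}}{2} + 4 x^{2} - \frac{4}{3} \right)}}{2} + C

The integrand splits into summands that can be handled one at a time.
Check: d/dx[\frac{3 \sin{\left(x \right)} + 2 \cos{\left(\frac{x^{3}}{2} + 4 x^{2} - \frac{4}{3} \right)}}{2}] = - \frac{3 x^{2} \sin{\left(\frac{x^{3}}{2} + 4 x^{2} - \frac{4}{3} \right)}}{2} - 8 x \sin{\left(\frac{x^{3}}{2} + 4 x^{2} - \frac{4}{3} \right)} + \frac{3 \cos{\left(x \right)}}{2} = f(x).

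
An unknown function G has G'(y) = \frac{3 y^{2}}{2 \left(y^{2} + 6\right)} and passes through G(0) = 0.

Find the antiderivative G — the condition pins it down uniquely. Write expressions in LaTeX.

G(y) = \frac{3 y}{2} - \frac{3 \sqrt{6} \operatorname{atan}{\left(\frac{\sqrt{6} y}{6} \right)}}{2}

A candidate passes only if d/dy[G] lands on the given G'(y) exactly.
A general antiderivative is \frac{3 y}{2} - \frac{3 \sqrt{6} \operatorname{atan}{\left(\frac{\sqrt{6} y}{6} \right)}}{2} + C.
The condition gives C = 0 - (0) = 0.
So G(y) = \frac{3 y}{2} - \frac{3 \sqrt{6} \operatorname{atan}{\left(\frac{\sqrt{6} y}{6} \right)}}{2}.
Check: d/dy[\frac{3 y}{2} - \frac{3 \sqrt{6} \operatorname{atan}{\left(\frac{\sqrt{6} y}{6} \right)}}{2}] = \frac{3 y^{2}}{2 y^{2} + 12}, which equals G'(y).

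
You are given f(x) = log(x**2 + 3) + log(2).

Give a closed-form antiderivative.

Whatever form F(x) takes, F'(x) = f(x) is non-negotiable.
Check: d/dx[x*log(2*x**2 + 6) - 2*x + 2*sqrt(3)*atan(sqrt(3)*x/3)] = log(x**2 + 3) + log(2) = f(x).

An antiderivative is F(x) = x*log(2*x**2 + 6) - 2*x + 2*sqrt(3)*atan(sqrt(3)*x/3).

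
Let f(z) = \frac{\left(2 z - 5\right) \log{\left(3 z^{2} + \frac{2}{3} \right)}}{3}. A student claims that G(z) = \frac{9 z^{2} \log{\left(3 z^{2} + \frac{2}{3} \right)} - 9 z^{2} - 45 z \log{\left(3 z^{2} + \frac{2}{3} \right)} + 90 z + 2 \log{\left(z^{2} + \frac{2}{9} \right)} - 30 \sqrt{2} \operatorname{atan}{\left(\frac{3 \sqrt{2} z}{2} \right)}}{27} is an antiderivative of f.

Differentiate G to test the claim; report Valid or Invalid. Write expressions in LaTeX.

d/dz[G] = \frac{2 z \log{\left(3 z^{2} + \frac{2}{3} \right)}}{3} - \frac{5 \log{\left(3 z^{2} + \frac{2}{3} \right)}}{3}
This equals f(z) exactly, so the claim holds.

Valid - differentiating G returns exactly f.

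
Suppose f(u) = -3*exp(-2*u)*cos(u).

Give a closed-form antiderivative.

An antiderivative is F(u) = 3*(-sin(u) + 2*cos(u))*exp(-2*u)/5.

Differentiate the proposed F(u) back; it has to land on f(u) exactly.
Check: d/du[3*(-sin(u) + 2*cos(u))*exp(-2*u)/5] = -3*exp(-2*u)*cos(u) = f(u).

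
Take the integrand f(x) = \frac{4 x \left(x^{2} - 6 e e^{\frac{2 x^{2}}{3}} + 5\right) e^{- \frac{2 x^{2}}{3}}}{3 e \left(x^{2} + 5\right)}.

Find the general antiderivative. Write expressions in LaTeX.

F(x) = - e^{- \frac{2 x^{2}}{3} - 1} - 4 \log{\left(x^{2} + 5 \right)} + C

A first test for any F(x): its x-derivative must equal f(x) identically.
Check: d/dx[- e^{- \frac{2 x^{2}}{3} - 1} - 4 \log{\left(x^{2} + 5 \right)}] = \frac{4 x^{3} - 24 e x e^{\frac{2 x^{2}}{3}} + 20 x}{3 e x^{2} e^{\frac{2 x^{2}}{3}} + 15 e e^{\frac{2 x^{2}}{3}}}, which equals f(x).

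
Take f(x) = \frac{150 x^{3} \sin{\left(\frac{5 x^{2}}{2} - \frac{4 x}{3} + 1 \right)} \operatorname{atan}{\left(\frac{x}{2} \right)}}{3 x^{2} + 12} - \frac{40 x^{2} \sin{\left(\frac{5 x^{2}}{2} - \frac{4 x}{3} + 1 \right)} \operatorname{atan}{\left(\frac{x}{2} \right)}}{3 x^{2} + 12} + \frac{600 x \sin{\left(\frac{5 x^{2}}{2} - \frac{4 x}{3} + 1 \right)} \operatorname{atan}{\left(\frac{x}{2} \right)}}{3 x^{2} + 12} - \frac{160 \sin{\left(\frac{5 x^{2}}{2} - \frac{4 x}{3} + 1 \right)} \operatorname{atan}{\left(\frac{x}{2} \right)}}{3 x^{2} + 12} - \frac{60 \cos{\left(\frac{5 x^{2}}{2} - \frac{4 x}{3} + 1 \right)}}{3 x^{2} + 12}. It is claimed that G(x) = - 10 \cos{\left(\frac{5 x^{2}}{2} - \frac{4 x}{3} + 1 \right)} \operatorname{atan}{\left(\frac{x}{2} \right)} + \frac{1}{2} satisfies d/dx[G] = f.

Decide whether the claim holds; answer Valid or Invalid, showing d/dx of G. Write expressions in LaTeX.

Valid. The derivative of G reproduces f.

d/dx[G] = \frac{150 x^{3} \sin{\left(\frac{5 x^{2}}{2} - \frac{4 x}{3} + 1 \right)} \operatorname{atan}{\left(\frac{x}{2} \right)} - 40 x^{2} \sin{\left(\frac{5 x^{2}}{2} - \frac{4 x}{3} + 1 \right)} \operatorname{atan}{\left(\frac{x}{2} \right)} + 600 x \sin{\left(\frac{5 x^{2}}{2} - \frac{4 x}{3} + 1 \right)} \operatorname{atan}{\left(\frac{x}{2} \right)} - 160 \sin{\left(\frac{5 x^{2}}{2} - \frac{4 x}{3} + 1 \right)} \operatorname{atan}{\left(\frac{x}{2} \right)} - 60 \cos{\left(\frac{5 x^{2}}{2} - \frac{4 x}{3} + 1 \right)}}{3 x^{2} + 12}
This equals f(x) exactly, so the claim holds.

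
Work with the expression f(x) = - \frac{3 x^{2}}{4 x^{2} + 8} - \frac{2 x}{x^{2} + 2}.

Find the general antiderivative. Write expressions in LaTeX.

F(x) = \frac{- 3 x - 4 \log{\left(x^{2} + 2 \right)} + 3 \sqrt{2} \operatorname{atan}{\left(\frac{\sqrt{2} x}{2} \right)}}{4} + C

Integrate term by term and add the pieces.
Check: d/dx[\frac{- 3 x - 4 \log{\left(x^{2} + 2 \right)} + 3 \sqrt{2} \operatorname{atan}{\left(\frac{\sqrt{2} x}{2} \right)}}{4}] = \frac{- 3 x^{2} - 8 x}{4 x^{2} + 8}, which equals f(x).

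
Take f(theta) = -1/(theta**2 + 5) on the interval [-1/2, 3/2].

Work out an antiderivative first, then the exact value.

Differentiate the proposed F(theta) back; it has to land on f(theta) exactly.
F(theta) = -sqrt(5)*atan(sqrt(5)*theta/5)/5 is an antiderivative of f.
Check: d/dtheta[-sqrt(5)*atan(sqrt(5)*theta/5)/5] = -1/(theta**2 + 5) = f(theta).
F(3/2) = -sqrt(5)*atan(3*sqrt(5)/10)/5; F(-1/2) = sqrt(5)*atan(sqrt(5)/10)/5.
Integral = F(3/2) - F(-1/2) = -sqrt(5)*atan(3*sqrt(5)/10)/5 - sqrt(5)*atan(sqrt(5)/10)/5.

Antiderivative: F(theta) = -sqrt(5)*atan(sqrt(5)*theta/5)/5; value = -sqrt(5)*atan(3*sqrt(5)/10)/5 - sqrt(5)*atan(sqrt(5)/10)/5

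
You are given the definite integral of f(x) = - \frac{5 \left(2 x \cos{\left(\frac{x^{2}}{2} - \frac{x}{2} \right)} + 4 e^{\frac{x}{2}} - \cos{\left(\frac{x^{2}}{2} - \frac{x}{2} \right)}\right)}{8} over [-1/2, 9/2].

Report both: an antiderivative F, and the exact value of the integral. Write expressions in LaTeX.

Antiderivative: F(x) = \frac{5 \left(- 4 e^{\frac{x}{2}} - \sin{\left(\frac{x^{2}}{2} - \frac{x}{2} \right)}\right)}{4}; value = - 5 e^{\frac{9}{4}} - \frac{5 \sin{\left(\frac{63}{8} \right)}}{4} + \frac{5 \sin{\left(\frac{3}{8} \right)}}{4} + \frac{5}{e^{\frac{1}{4}}}

Whatever form F(x) takes, F'(x) = f(x) is non-negotiable.
F(x) = \frac{5 \left(- 4 e^{\frac{x}{2}} - \sin{\left(\frac{x^{2}}{2} - \frac{x}{2} \right)}\right)}{4} is an antiderivative of f.
Check: d/dx[\frac{5 \left(- 4 e^{\frac{x}{2}} - \sin{\left(\frac{x^{2}}{2} - \frac{x}{2} \right)}\right)}{4}] = - \frac{5 x \cos{\left(\frac{x^{2}}{2} - \frac{x}{2} \right)}}{4} - \frac{5 e^{\frac{x}{2}}}{2} + \frac{5 \cos{\left(\frac{x^{2}}{2} - \frac{x}{2} \right)}}{8}, which equals f(x).
F(9/2) = - 5 e^{\frac{9}{4}} - \frac{5 \sin{\left(\frac{63}{8} \right)}}{4}; F(-1/2) = - \frac{5}{e^{\frac{1}{4}}} - \frac{5 \sin{\left(\frac{3}{8} \right)}}{4}.
Integral = F(9/2) - F(-1/2) = - 5 e^{\frac{9}{4}} - \frac{5 \sin{\left(\frac{63}{8} \right)}}{4} + \frac{5 \sin{\left(\frac{3}{8} \right)}}{4} + \frac{5}{e^{\frac{1}{4}}}.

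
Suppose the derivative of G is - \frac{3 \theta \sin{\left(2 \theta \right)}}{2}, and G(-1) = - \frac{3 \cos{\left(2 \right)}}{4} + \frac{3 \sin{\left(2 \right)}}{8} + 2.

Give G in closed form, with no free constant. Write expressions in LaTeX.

A candidate passes only if d/d\theta[G] lands on the given G'(\theta) exactly.
A general antiderivative is \frac{3 \theta \cos{\left(2 \theta \right)}}{4} - \frac{3 \sin{\left(2 \theta \right)}}{8} + C.
The condition gives C = - \frac{3 \cos{\left(2 \right)}}{4} + \frac{3 \sin{\left(2 \right)}}{8} + 2 - (- \frac{3 \cos{\left(2 \right)}}{4} + \frac{3 \sin{\left(2 \right)}}{8}) = 2.
So G(\theta) = \frac{6 \theta \cos{\left(2 \theta \right)} - 3 \sin{\left(2 \theta \right)} + 16}{8}.
Check: d/d\theta[\frac{6 \theta \cos{\left(2 \theta \right)} - 3 \sin{\left(2 \theta \right)} + 16}{8}] = - \frac{3 \theta \sin{\left(2 \theta \right)}}{2} = G'(\theta).

G(\theta) = \frac{6 \theta \cos{\left(2 \theta \right)} - 3 \sin{\left(2 \theta \right)} + 16}{8}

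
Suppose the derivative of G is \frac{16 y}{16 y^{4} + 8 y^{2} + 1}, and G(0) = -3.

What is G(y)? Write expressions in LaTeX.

The substitution u = 2 y^{2} + \frac{1}{2} works: G'(y) is exactly (dG/du)*(du/dy) for that inner function.
A general antiderivative is - \frac{1}{2 y^{2} + \frac{1}{2}} + C.
The condition gives C = -3 - (-2) = -1.
So G(y) = \frac{- 4 y^{2} - 3}{4 y^{2} + 1}.
Check: d/dy[\frac{- 4 y^{2} - 3}{4 y^{2} + 1}] = \frac{16 y}{16 y^{4} + 8 y^{2} + 1} = G'(y).

G(y) = \frac{- 4 y^{2} - 3}{4 y^{2} + 1}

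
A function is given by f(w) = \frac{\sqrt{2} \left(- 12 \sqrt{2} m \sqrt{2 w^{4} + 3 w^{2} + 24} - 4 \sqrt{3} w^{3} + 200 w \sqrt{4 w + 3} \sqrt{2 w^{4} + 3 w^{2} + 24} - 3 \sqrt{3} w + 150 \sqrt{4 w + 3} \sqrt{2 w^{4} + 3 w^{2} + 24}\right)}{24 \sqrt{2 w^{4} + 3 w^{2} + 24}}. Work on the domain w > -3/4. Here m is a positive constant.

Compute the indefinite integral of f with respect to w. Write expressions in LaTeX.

F(w) = \frac{- 24 m w + 80 \sqrt{2} w^{2} \sqrt{4 w + 3} + 120 \sqrt{2} w \sqrt{4 w + 3} + 45 \sqrt{2} \sqrt{4 w + 3} - \sqrt{6} \sqrt{2 w^{4} + 3 w^{2} + 24}}{24} + C

For F(w) to be correct the identity F'(w) - f(w) = 0 must hold.
Check: d/dw[\frac{- 24 m w + 80 \sqrt{2} w^{2} \sqrt{4 w + 3} + 120 \sqrt{2} w \sqrt{4 w + 3} + 45 \sqrt{2} \sqrt{4 w + 3} - \sqrt{6} \sqrt{2 w^{4} + 3 w^{2} + 24}}{24}] = \frac{- 24 m \sqrt{4 w + 3} \sqrt{2 w^{4} + 3 w^{2} + 24} - 4 \sqrt{6} w^{3} \sqrt{4 w + 3} + 800 \sqrt{2} w^{2} \sqrt{2 w^{4} + 3 w^{2} + 24} - 3 \sqrt{6} w \sqrt{4 w + 3} + 1200 \sqrt{2} w \sqrt{2 w^{4} + 3 w^{2} + 24} + 450 \sqrt{2} \sqrt{2 w^{4} + 3 w^{2} + 24}}{24 \sqrt{4 w + 3} \sqrt{2 w^{4} + 3 w^{2} + 24}}, which equals f(w).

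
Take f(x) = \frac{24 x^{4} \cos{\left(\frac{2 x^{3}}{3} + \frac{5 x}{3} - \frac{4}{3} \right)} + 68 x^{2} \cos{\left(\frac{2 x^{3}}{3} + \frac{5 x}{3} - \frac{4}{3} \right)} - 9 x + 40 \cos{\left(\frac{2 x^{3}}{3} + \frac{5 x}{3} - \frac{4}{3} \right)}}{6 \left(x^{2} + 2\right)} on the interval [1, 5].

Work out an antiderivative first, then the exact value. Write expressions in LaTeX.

Antiderivative: F(x) = - \frac{3 \log{\left(\frac{x^{2}}{2} + 1 \right)}}{4} + 2 \sin{\left(\frac{2 x^{3}}{3} + \frac{5 x}{3} - \frac{4}{3} \right)}; value = - \frac{3 \log{\left(\frac{27}{2} \right)}}{4} - 2 \sin{\left(1 \right)} + \frac{3 \log{\left(\frac{3}{2} \right)}}{4} + 2 \sin{\left(\frac{271}{3} \right)}

Recover f(x) by differentiating a candidate F(x); any mismatch rules it out.
F(x) = - \frac{3 \log{\left(\frac{x^{2}}{2} + 1 \right)}}{4} + 2 \sin{\left(\frac{2 x^{3}}{3} + \frac{5 x}{3} - \frac{4}{3} \right)} is an antiderivative of f.
Check: d/dx[- \frac{3 \log{\left(\frac{x^{2}}{2} + 1 \right)}}{4} + 2 \sin{\left(\frac{2 x^{3}}{3} + \frac{5 x}{3} - \frac{4}{3} \right)}] = \frac{24 x^{4} \cos{\left(\frac{2 x^{3}}{3} + \frac{5 x}{3} - \frac{4}{3} \right)} + 68 x^{2} \cos{\left(\frac{2 x^{3}}{3} + \frac{5 x}{3} - \frac{4}{3} \right)} - 9 x + 40 \cos{\left(\frac{2 x^{3}}{3} + \frac{5 x}{3} - \frac{4}{3} \right)}}{6 x^{2} + 12}, which equals f(x).
F(5) = - \frac{3 \log{\left(\frac{27}{2} \right)}}{4} + 2 \sin{\left(\frac{271}{3} \right)}; F(1) = - \frac{3 \log{\left(\frac{3}{2} \right)}}{4} + 2 \sin{\left(1 \right)}.
Integral = F(5) - F(1) = - \frac{3 \log{\left(\frac{27}{2} \right)}}{4} - 2 \sin{\left(1 \right)} + \frac{3 \log{\left(\frac{3}{2} \right)}}{4} + 2 \sin{\left(\frac{271}{3} \right)}.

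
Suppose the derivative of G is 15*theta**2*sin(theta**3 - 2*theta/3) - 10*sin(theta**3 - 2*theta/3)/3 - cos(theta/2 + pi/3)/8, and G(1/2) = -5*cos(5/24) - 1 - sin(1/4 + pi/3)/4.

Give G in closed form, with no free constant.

The integrand splits into summands that can be handled one at a time.
A general antiderivative is -sin(theta/2 + pi/3)/4 - 5*cos(theta**3 - 2*theta/3) + C.
The condition gives C = -5*cos(5/24) - 1 - sin(1/4 + pi/3)/4 - (-5*cos(5/24) - sin(1/4 + pi/3)/4) = -1.
So G(theta) = (-sin(theta/2 + pi/3) - 20*cos(theta**3 - 2*theta/3) - 4)/4.
Check: d/dtheta[(-sin(theta/2 + pi/3) - 20*cos(theta**3 - 2*theta/3) - 4)/4] = 15*theta**2*sin(theta**3 - 2*theta/3) - 10*sin(theta**3 - 2*theta/3)/3 - cos(theta/2 + pi/3)/8 = G'(theta).

G(theta) = (-sin(theta/2 + pi/3) - 20*cos(theta**3 - 2*theta/3) - 4)/4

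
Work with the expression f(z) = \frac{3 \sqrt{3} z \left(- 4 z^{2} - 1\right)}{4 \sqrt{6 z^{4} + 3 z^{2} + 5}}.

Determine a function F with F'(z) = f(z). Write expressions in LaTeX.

An antiderivative is F(z) = - \frac{\sqrt{3} \sqrt{6 z^{4} + 3 z^{2} + 5}}{4}.

The substitution u = 2 z^{4} + z^{2} + \frac{5}{3} works: f is exactly (dF/du)*(du/dz) for that inner function.
Check: d/dz[- \frac{\sqrt{3} \sqrt{6 z^{4} + 3 z^{2} + 5}}{4}] = \frac{- 12 \sqrt{3} z^{3} - 3 \sqrt{3} z}{4 \sqrt{6 z^{4} + 3 z^{2} + 5}}, which equals f(z).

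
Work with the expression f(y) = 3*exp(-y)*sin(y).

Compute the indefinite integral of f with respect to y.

Any candidate F(y) must reproduce f(y) exactly when differentiated.
Check: d/dy[-3*exp(-y)*sin(y)/2 - 3*exp(-y)*cos(y)/2] = 3*exp(-y)*sin(y) = f(y).

F(y) = -3*exp(-y)*sin(y)/2 - 3*exp(-y)*cos(y)/2 + C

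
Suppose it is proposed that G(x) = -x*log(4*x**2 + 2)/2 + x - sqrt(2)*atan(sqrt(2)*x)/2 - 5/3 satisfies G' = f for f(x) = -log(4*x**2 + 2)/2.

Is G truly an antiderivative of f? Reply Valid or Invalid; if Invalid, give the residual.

d/dx[G] = -log(2*x**2 + 1)/2 - log(2)/2
This equals f(x) exactly, so the claim holds.

Valid - differentiating G returns exactly f.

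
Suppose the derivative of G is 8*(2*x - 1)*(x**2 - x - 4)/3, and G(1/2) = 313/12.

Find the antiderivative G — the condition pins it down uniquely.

G'(x) matches the chain-rule pattern g'(h)*h' with inner function h(x) = -x**2 + x + 4; substituting u = h(x) collapses the integral.
A general antiderivative is 4*(-x**2 + x + 4)**2/3 + C.
The condition gives C = 313/12 - (289/12) = 2.
So G(x) = 2*(2*(-x**2 + x + 4)**2 + 3)/3.
Check: d/dx[2*(2*(-x**2 + x + 4)**2 + 3)/3] = 16*x**3/3 - 8*x**2 - 56*x/3 + 32/3, which equals G'(x).

G(x) = 2*(2*(-x**2 + x + 4)**2 + 3)/3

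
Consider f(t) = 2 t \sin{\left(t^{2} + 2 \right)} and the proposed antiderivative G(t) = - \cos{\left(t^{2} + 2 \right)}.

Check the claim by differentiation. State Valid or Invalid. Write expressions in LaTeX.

Valid - the claim checks out under differentiation.

d/dt[G] = 2 t \sin{\left(t^{2} + 2 \right)}
This equals f(t) exactly, so the claim holds.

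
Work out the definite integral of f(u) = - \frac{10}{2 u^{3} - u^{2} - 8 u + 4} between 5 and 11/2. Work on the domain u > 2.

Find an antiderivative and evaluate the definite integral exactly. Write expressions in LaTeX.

Antiderivative: F(u) = \frac{- 5 \log{\left(u - 2 \right)} + 8 \log{\left(u - \frac{1}{2} \right)} - 3 \log{\left(u + 2 \right)}}{6}; value = - \frac{4 \log{\left(\frac{9}{2} \right)}}{3} - \frac{5 \log{\left(\frac{7}{2} \right)}}{6} - \frac{\log{\left(\frac{15}{2} \right)}}{2} + \frac{5 \log{\left(3 \right)}}{6} + \frac{\log{\left(7 \right)}}{2} + \frac{4 \log{\left(5 \right)}}{3}

The denominator factors as \left(u - 2\right) \left(u + 2\right) \left(2 u - 1\right); partial fractions split f into directly integrable pieces: \frac{8}{3 \left(2 u - 1\right)} - \frac{1}{2 \left(u + 2\right)} - \frac{5}{6 \left(u - 2\right)}.
F(u) = \frac{- 5 \log{\left(u - 2 \right)} + 8 \log{\left(u - \frac{1}{2} \right)} - 3 \log{\left(u + 2 \right)}}{6} is an antiderivative of f.
Check: d/du[\frac{- 5 \log{\left(u - 2 \right)} + 8 \log{\left(u - \frac{1}{2} \right)} - 3 \log{\left(u + 2 \right)}}{6}] = - \frac{10}{2 u^{3} - u^{2} - 8 u + 4} = f(u).
F(11/2) = - \frac{5 \log{\left(\frac{7}{2} \right)}}{6} - \frac{\log{\left(\frac{15}{2} \right)}}{2} + \frac{4 \log{\left(5 \right)}}{3}; F(5) = - \frac{\log{\left(7 \right)}}{2} - \frac{5 \log{\left(3 \right)}}{6} + \frac{4 \log{\left(\frac{9}{2} \right)}}{3}.
Integral = F(11/2) - F(5) = - \frac{4 \log{\left(\frac{9}{2} \right)}}{3} - \frac{5 \log{\left(\frac{7}{2} \right)}}{6} - \frac{\log{\left(\frac{15}{2} \right)}}{2} + \frac{5 \log{\left(3 \right)}}{6} + \frac{\log{\left(7 \right)}}{2} + \frac{4 \log{\left(5 \right)}}{3}.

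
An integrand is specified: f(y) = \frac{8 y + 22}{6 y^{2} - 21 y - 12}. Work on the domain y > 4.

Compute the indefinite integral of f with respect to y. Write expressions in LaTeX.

F(y) = 2 \log{\left(y - 4 \right)} - \frac{2 \log{\left(2 y + 1 \right)}}{3} + C

Differentiate the proposed F(y) back; it has to land on f(y) exactly.
Check: d/dy[2 \log{\left(y - 4 \right)} - \frac{2 \log{\left(2 y + 1 \right)}}{3}] = \frac{8 y + 22}{6 y^{2} - 21 y - 12} = f(y).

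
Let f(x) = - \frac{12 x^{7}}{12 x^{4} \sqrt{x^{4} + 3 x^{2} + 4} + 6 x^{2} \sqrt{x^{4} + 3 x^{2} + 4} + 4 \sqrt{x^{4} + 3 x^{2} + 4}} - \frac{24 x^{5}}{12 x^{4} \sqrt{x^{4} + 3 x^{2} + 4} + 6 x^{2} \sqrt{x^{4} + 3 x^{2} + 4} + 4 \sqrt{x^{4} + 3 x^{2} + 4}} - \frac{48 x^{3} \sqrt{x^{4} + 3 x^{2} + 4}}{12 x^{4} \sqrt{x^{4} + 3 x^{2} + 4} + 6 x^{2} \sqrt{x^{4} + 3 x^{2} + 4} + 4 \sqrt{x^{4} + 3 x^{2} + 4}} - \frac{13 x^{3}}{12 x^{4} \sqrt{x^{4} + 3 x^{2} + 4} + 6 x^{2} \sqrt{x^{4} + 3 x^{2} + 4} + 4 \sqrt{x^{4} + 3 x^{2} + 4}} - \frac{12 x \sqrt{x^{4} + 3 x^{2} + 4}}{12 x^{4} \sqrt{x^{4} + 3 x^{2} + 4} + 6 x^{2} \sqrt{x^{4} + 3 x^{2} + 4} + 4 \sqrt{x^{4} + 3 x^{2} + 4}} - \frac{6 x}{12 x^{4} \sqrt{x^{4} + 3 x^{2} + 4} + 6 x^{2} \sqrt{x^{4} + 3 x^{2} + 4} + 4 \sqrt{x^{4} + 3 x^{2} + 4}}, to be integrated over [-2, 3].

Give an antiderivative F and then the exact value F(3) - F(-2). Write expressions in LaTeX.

Antiderivative: F(x) = - \frac{\sqrt{x^{4} + 3 x^{2} + 4}}{2} - \log{\left(x^{4} + \frac{x^{2}}{2} + \frac{1}{3} \right)}; value = - 2 \sqrt{7} - \log{\left(\frac{515}{6} \right)} + 2 \sqrt{2} + \log{\left(\frac{55}{3} \right)}

Integrate term by term and add the pieces.
F(x) = - \frac{\sqrt{x^{4} + 3 x^{2} + 4}}{2} - \log{\left(x^{4} + \frac{x^{2}}{2} + \frac{1}{3} \right)} is an antiderivative of f.
Check: d/dx[- \frac{\sqrt{x^{4} + 3 x^{2} + 4}}{2} - \log{\left(x^{4} + \frac{x^{2}}{2} + \frac{1}{3} \right)}] = \frac{- 12 x^{7} - 24 x^{5} - 48 x^{3} \sqrt{x^{4} + 3 x^{2} + 4} - 13 x^{3} - 12 x \sqrt{x^{4} + 3 x^{2} + 4} - 6 x}{12 x^{4} \sqrt{x^{4} + 3 x^{2} + 4} + 6 x^{2} \sqrt{x^{4} + 3 x^{2} + 4} + 4 \sqrt{x^{4} + 3 x^{2} + 4}}, which equals f(x).
F(3) = - 2 \sqrt{7} - \log{\left(\frac{515}{6} \right)}; F(-2) = - \log{\left(\frac{55}{3} \right)} - 2 \sqrt{2}.
Integral = F(3) - F(-2) = - 2 \sqrt{7} - \log{\left(\frac{515}{6} \right)} + 2 \sqrt{2} + \log{\left(\frac{55}{3} \right)}.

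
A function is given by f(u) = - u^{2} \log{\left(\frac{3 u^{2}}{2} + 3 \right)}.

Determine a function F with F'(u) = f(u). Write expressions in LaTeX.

An antiderivative is F(u) = - \frac{u^{3} \log{\left(\frac{3 u^{2}}{2} + 3 \right)}}{3} + \frac{2 u^{3}}{9} - \frac{4 u}{3} + \frac{4 \sqrt{2} \operatorname{atan}{\left(\frac{\sqrt{2} u}{2} \right)}}{3}.

Whatever form F(u) takes, F'(u) = f(u) is non-negotiable.
Check: d/du[- \frac{u^{3} \log{\left(\frac{3 u^{2}}{2} + 3 \right)}}{3} + \frac{2 u^{3}}{9} - \frac{4 u}{3} + \frac{4 \sqrt{2} \operatorname{atan}{\left(\frac{\sqrt{2} u}{2} \right)}}{3}] = - u^{2} \log{\left(\frac{u^{2}}{2} + 1 \right)} - u^{2} \log{\left(3 \right)}, which equals f(u).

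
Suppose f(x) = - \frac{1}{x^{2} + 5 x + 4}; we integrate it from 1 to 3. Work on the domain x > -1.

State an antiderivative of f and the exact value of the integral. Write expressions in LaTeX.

Factor the denominator (\left(x + 1\right) \left(x + 4\right)) and decompose: f = \frac{1}{3 \left(x + 4\right)} - \frac{1}{3 \left(x + 1\right)}; each piece integrates to a log, atan, or power term.
F(x) = - \frac{\log{\left(x + 1 \right)}}{3} + \frac{\log{\left(x + 4 \right)}}{3} is an antiderivative of f.
Check: d/dx[- \frac{\log{\left(x + 1 \right)}}{3} + \frac{\log{\left(x + 4 \right)}}{3}] = - \frac{1}{x^{2} + 5 x + 4} = f(x).
F(3) = - \frac{\log{\left(4 \right)}}{3} + \frac{\log{\left(7 \right)}}{3}; F(1) = - \frac{\log{\left(2 \right)}}{3} + \frac{\log{\left(5 \right)}}{3}.
Integral = F(3) - F(1) = - \frac{\log{\left(5 \right)}}{3} - \frac{\log{\left(4 \right)}}{3} + \frac{\log{\left(2 \right)}}{3} + \frac{\log{\left(7 \right)}}{3}.

Antiderivative: F(x) = - \frac{\log{\left(x + 1 \right)}}{3} + \frac{\log{\left(x + 4 \right)}}{3}; value = - \frac{\log{\left(5 \right)}}{3} - \frac{\log{\left(4 \right)}}{3} + \frac{\log{\left(2 \right)}}{3} + \frac{\log{\left(7 \right)}}{3}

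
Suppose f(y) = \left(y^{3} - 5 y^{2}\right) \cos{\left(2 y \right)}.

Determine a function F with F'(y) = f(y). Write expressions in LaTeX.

Whatever form F(y) takes, F'(y) = f(y) is non-negotiable.
Check: d/dy[\frac{y^{3} \sin{\left(2 y \right)}}{2} - \frac{5 y^{2} \sin{\left(2 y \right)}}{2} + \frac{3 y^{2} \cos{\left(2 y \right)}}{4} - \frac{3 y \sin{\left(2 y \right)}}{4} - \frac{5 y \cos{\left(2 y \right)}}{2} + \frac{5 \sin{\left(2 y \right)}}{4} - \frac{3 \cos{\left(2 y \right)}}{8}] = y^{3} \cos{\left(2 y \right)} - 5 y^{2} \cos{\left(2 y \right)}, which equals f(y).

An antiderivative is F(y) = \frac{y^{3} \sin{\left(2 y \right)}}{2} - \frac{5 y^{2} \sin{\left(2 y \right)}}{2} + \frac{3 y^{2} \cos{\left(2 y \right)}}{4} - \frac{3 y \sin{\left(2 y \right)}}{4} - \frac{5 y \cos{\left(2 y \right)}}{2} + \frac{5 \sin{\left(2 y \right)}}{4} - \frac{3 \cos{\left(2 y \right)}}{8}.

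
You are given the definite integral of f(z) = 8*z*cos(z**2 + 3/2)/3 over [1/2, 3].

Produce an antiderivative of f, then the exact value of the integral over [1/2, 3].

The substitution u = z**2 + 3/2 works: f is exactly (dF/du)*(du/dz) for that inner function.
F(z) = 4*sin(z**2 + 3/2)/3 is an antiderivative of f.
Check: d/dz[4*sin(z**2 + 3/2)/3] = 8*z*cos(z**2 + 3/2)/3 = f(z).
F(3) = 4*sin(21/2)/3; F(1/2) = 4*sin(7/4)/3.
Integral = F(3) - F(1/2) = -4*sin(7/4)/3 + 4*sin(21/2)/3.

Antiderivative: F(z) = 4*sin(z**2 + 3/2)/3; value = -4*sin(7/4)/3 + 4*sin(21/2)/3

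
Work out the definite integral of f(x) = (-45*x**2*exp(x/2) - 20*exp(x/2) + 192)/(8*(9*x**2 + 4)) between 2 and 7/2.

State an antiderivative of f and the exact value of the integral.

For F(x) to be correct the identity F'(x) - f(x) = 0 must hold.
F(x) = -5*exp(x/2)/4 + 4*atan(3*x/2) is an antiderivative of f.
Check: d/dx[-5*exp(x/2)/4 + 4*atan(3*x/2)] = (-45*x**2*exp(x/2) - 20*exp(x/2) + 192)/(72*x**2 + 32), which equals f(x).
F(7/2) = -5*exp(7/4)/4 + 4*atan(21/4); F(2) = -5*exp(1)/4 + 4*atan(3).
Integral = F(7/2) - F(2) = -5*exp(7/4)/4 - 4*atan(3) + 5*exp(1)/4 + 4*atan(21/4).

Antiderivative: F(x) = -5*exp(x/2)/4 + 4*atan(3*x/2); value = -5*exp(7/4)/4 - 4*atan(3) + 5*exp(1)/4 + 4*atan(21/4)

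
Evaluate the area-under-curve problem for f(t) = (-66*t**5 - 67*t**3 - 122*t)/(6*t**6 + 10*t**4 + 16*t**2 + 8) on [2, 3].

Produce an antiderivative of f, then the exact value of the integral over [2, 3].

Check any antiderivative F(t) by computing F'(t) and comparing it with f(t).
F(t) = (-20*log(3*t**2/2 + 1) - log(t**4/2 + t**2/2 + 1))/4 is an antiderivative of f.
Check: d/dt[(-20*log(3*t**2/2 + 1) - log(t**4/2 + t**2/2 + 1))/4] = (-66*t**5 - 67*t**3 - 122*t)/(6*t**6 + 10*t**4 + 16*t**2 + 8) = f(t).
F(3) = -5*log(29/2) - log(46)/4; F(2) = -5*log(7) - log(11)/4.
Integral = F(3) - F(2) = -5*log(29/2) - log(46)/4 + log(11)/4 + 5*log(7).

Antiderivative: F(t) = (-20*log(3*t**2/2 + 1) - log(t**4/2 + t**2/2 + 1))/4; value = -5*log(29/2) - log(46)/4 + log(11)/4 + 5*log(7)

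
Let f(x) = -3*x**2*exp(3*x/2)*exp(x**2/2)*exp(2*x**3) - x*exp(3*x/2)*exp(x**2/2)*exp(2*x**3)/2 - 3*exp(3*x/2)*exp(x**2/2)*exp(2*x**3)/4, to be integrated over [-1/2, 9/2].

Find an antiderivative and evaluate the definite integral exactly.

Antiderivative: F(x) = -exp(3*x/2)*exp(2*x**3 + x**2/2)/2; value = -exp(1593/8)/2 + exp(-7/8)/2

f has the shape u'v + uv' for u = -exp(3*x/2)/2 and v = exp(2*x**3 + x**2/2) — it is the derivative of the product u*v.
F(x) = -exp(3*x/2)*exp(2*x**3 + x**2/2)/2 is an antiderivative of f.
Check: d/dx[-exp(3*x/2)*exp(2*x**3 + x**2/2)/2] = -3*x**2*exp(3*x/2)*exp(x**2/2)*exp(2*x**3) - x*exp(3*x/2)*exp(x**2/2)*exp(2*x**3)/2 - 3*exp(3*x/2)*exp(x**2/2)*exp(2*x**3)/4 = f(x).
F(9/2) = -exp(1593/8)/2; F(-1/2) = -exp(-7/8)/2.
Integral = F(9/2) - F(-1/2) = -exp(1593/8)/2 + exp(-7/8)/2.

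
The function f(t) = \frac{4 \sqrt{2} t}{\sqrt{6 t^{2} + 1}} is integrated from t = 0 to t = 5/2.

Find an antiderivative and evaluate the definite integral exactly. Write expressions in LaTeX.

Antiderivative: F(t) = \frac{4 \sqrt{3 t^{2} + \frac{1}{2}}}{3}; value = - \frac{2 \sqrt{2}}{3} + \frac{2 \sqrt{77}}{3}

The substitution u = 3 t^{2} + \frac{1}{2} works: f is exactly (dF/du)*(du/dt) for that inner function.
F(t) = \frac{4 \sqrt{3 t^{2} + \frac{1}{2}}}{3} is an antiderivative of f.
Check: d/dt[\frac{4 \sqrt{3 t^{2} + \frac{1}{2}}}{3}] = \frac{4 \sqrt{2} t}{\sqrt{6 t^{2} + 1}} = f(t).
F(5/2) = \frac{2 \sqrt{77}}{3}; F(0) = \frac{2 \sqrt{2}}{3}.
Integral = F(5/2) - F(0) = - \frac{2 \sqrt{2}}{3} + \frac{2 \sqrt{77}}{3}.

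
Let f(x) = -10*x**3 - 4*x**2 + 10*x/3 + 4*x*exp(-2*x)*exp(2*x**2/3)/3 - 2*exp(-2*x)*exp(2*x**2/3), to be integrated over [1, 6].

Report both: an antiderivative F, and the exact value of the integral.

Integrate term by term and add the pieces.
F(x) = -(15*x**4 + 8*x**3 - 10*x**2 - 6 - 6*exp(-2*x)*exp(2*x**2/3))/6 is an antiderivative of f.
Check: d/dx[-(15*x**4 + 8*x**3 - 10*x**2 - 6 - 6*exp(-2*x)*exp(2*x**2/3))/6] = (-30*x**3*exp(2*x) - 12*x**2*exp(2*x) + 10*x*exp(2*x) + 4*x*exp(2*x**2/3) - 6*exp(2*x**2/3))*exp(-2*x)/3, which equals f(x).
F(6) = -3467 + exp(12); F(1) = -7/6 + exp(-4/3).
Integral = F(6) - F(1) = -20795/6 - exp(-4/3) + exp(12).

Antiderivative: F(x) = -(15*x**4 + 8*x**3 - 10*x**2 - 6 - 6*exp(-2*x)*exp(2*x**2/3))/6; value = -20795/6 - exp(-4/3) + exp(12)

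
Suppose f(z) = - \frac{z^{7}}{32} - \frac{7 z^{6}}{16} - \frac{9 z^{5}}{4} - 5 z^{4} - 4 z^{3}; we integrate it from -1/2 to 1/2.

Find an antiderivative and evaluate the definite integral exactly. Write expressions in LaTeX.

Antiderivative: F(z) = - \left(- \frac{z^{2}}{4} - z\right)^{4}; value = - \frac{65}{1024}

The substitution u = - \frac{z^{2}}{4} - z works: f is exactly (dF/du)*(du/dz) for that inner function.
F(z) = - \left(- \frac{z^{2}}{4} - z\right)^{4} is an antiderivative of f.
Check: d/dz[- \left(- \frac{z^{2}}{4} - z\right)^{4}] = - \frac{z^{7}}{32} - \frac{7 z^{6}}{16} - \frac{9 z^{5}}{4} - 5 z^{4} - 4 z^{3} = f(z).
F(1/2) = - \frac{6561}{65536}; F(-1/2) = - \frac{2401}{65536}.
Integral = F(1/2) - F(-1/2) = - \frac{65}{1024}.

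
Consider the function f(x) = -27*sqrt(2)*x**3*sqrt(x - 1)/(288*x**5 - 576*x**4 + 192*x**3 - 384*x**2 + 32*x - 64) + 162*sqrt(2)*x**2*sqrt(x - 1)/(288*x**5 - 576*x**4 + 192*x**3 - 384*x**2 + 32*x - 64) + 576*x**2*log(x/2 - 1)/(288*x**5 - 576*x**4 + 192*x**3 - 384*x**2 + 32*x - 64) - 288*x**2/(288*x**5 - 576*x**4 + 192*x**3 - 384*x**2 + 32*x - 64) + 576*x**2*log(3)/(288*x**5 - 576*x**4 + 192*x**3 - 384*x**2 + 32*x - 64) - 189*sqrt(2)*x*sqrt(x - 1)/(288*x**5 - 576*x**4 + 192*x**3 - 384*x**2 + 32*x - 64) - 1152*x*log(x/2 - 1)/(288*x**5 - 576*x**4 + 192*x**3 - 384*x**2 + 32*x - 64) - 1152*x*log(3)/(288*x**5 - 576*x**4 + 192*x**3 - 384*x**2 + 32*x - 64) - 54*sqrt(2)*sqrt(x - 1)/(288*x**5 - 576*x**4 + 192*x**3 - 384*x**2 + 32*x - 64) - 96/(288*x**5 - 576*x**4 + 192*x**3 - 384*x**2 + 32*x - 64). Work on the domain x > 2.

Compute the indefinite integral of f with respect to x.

f has the shape u'v + uv' for u = -3/(2*x**2 + 2/3) and v = -(x/2 - 1/2)**(3/2)/2 + 2*log(3*x/2 - 3)/3 — it is the derivative of the product u*v.
Check: d/dx[3*x*sqrt(x/2 - 1/2)/(8*x**2 + 8/3) - 3*sqrt(x/2 - 1/2)/(8*x**2 + 8/3) - 2*log(3*x/2 - 3)/(2*x**2 + 2/3)] = (-27*sqrt(2)*x**4 + 189*sqrt(2)*x**3 + 576*x**2*sqrt(x - 1)*log(x/2 - 1) - 288*x**2*sqrt(x - 1) + 576*x**2*sqrt(x - 1)*log(3) - 351*sqrt(2)*x**2 - 1152*x*sqrt(x - 1)*log(x/2 - 1) - 1152*x*sqrt(x - 1)*log(3) + 135*sqrt(2)*x - 96*sqrt(x - 1) + 54*sqrt(2))/(288*x**5*sqrt(x - 1) - 576*x**4*sqrt(x - 1) + 192*x**3*sqrt(x - 1) - 384*x**2*sqrt(x - 1) + 32*x*sqrt(x - 1) - 64*sqrt(x - 1)), which equals f(x).

F(x) = 3*x*sqrt(x/2 - 1/2)/(8*x**2 + 8/3) - 3*sqrt(x/2 - 1/2)/(8*x**2 + 8/3) - 2*log(3*x/2 - 3)/(2*x**2 + 2/3) + C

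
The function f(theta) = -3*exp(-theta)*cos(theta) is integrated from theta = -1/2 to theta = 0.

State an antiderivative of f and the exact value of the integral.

Antiderivative: F(theta) = (-3*sin(theta) + 3*cos(theta))*exp(-theta)/2; value = -3*exp(1/2)*cos(1/2)/2 - 3*exp(1/2)*sin(1/2)/2 + 3/2

For F(theta) to be correct the identity F'(theta) - f(theta) = 0 must hold.
F(theta) = (-3*sin(theta) + 3*cos(theta))*exp(-theta)/2 is an antiderivative of f.
Check: d/dtheta[(-3*sin(theta) + 3*cos(theta))*exp(-theta)/2] = -3*exp(-theta)*cos(theta) = f(theta).
F(0) = 3/2; F(-1/2) = 3*exp(1/2)*sin(1/2)/2 + 3*exp(1/2)*cos(1/2)/2.
Integral = F(0) - F(-1/2) = -3*exp(1/2)*cos(1/2)/2 - 3*exp(1/2)*sin(1/2)/2 + 3/2.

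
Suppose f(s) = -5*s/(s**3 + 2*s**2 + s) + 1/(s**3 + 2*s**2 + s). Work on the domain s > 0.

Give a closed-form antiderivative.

An antiderivative is F(s) = log(s) - log(s + 1) + 6/(s + 1).

The denominator factors as s*(s + 1)**2; partial fractions split f into directly integrable pieces: -1/(s + 1) - 6/(s + 1)**2 + 1/s.
Check: d/ds[log(s) - log(s + 1) + 6/(s + 1)] = (1 - 5*s)/(s**3 + 2*s**2 + s), which equals f(s).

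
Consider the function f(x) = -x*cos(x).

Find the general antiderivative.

F(x) = -x*sin(x) - cos(x) + C

Differentiate the proposed F(x) back; it has to land on f(x) exactly.
Check: d/dx[-x*sin(x) - cos(x)] = -x*cos(x) = f(x).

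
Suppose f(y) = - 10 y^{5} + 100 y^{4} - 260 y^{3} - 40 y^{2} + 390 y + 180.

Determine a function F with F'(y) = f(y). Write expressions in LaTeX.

An antiderivative is F(y) = \frac{5 \left(- y^{2} + 4 y + 3\right)^{3}}{3}.

The substitution u = - y^{2} + 4 y + 3 works: f is exactly (dF/du)*(du/dy) for that inner function.
Check: d/dy[\frac{5 \left(- y^{2} + 4 y + 3\right)^{3}}{3}] = - 10 y^{5} + 100 y^{4} - 260 y^{3} - 40 y^{2} + 390 y + 180 = f(y).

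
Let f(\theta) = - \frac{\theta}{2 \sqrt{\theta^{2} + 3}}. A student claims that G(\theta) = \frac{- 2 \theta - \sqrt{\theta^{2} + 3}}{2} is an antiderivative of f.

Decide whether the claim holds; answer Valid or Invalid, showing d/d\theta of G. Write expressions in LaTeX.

d/d\theta[G] = \frac{- \theta - 2 \sqrt{\theta^{2} + 3}}{2 \sqrt{\theta^{2} + 3}}
d/d\theta[G] - f(\theta) = -1 != 0.

Invalid: d/d\theta[G] - f = -1, which is not 0.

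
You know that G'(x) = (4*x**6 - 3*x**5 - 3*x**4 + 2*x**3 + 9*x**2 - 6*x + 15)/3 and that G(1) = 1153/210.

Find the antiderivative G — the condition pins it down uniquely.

G(x) = (40*x**7 - 35*x**6 - 42*x**5 + 35*x**4 + 210*x**3 - 210*x**2 + 1050*x + 105)/210

Whatever form G(x) takes, its d/dx must return the stated G'(x).
A general antiderivative is 4*x**7/21 - x**6/6 - x**5/5 + x**4/6 + x**3 - x**2 + 5*x + C.
The condition gives C = 1153/210 - (524/105) = 1/2.
So G(x) = (40*x**7 - 35*x**6 - 42*x**5 + 35*x**4 + 210*x**3 - 210*x**2 + 1050*x + 105)/210.
Check: d/dx[(40*x**7 - 35*x**6 - 42*x**5 + 35*x**4 + 210*x**3 - 210*x**2 + 1050*x + 105)/210] = 4*x**6/3 - x**5 - x**4 + 2*x**3/3 + 3*x**2 - 2*x + 5, which equals G'(x).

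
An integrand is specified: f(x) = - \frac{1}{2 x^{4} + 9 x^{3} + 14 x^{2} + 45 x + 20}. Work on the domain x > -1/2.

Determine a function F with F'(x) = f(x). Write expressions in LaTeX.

Factor the denominator (\left(x + 4\right) \left(2 x + 1\right) \left(x^{2} + 5\right)) and decompose: f = \frac{3 x + 2}{147 \left(x^{2} + 5\right)} - \frac{8}{147 \left(2 x + 1\right)} + \frac{1}{147 \left(x + 4\right)}; each piece integrates to a log, atan, or power term.
Check: d/dx[- \frac{4 \log{\left(x + \frac{1}{2} \right)}}{147} + \frac{\log{\left(x + 4 \right)}}{147} + \frac{\log{\left(x^{2} + 5 \right)}}{98} + \frac{2 \sqrt{5} \operatorname{atan}{\left(\frac{\sqrt{5} x}{5} \right)}}{735}] = - \frac{1}{2 x^{4} + 9 x^{3} + 14 x^{2} + 45 x + 20} = f(x).

An antiderivative is F(x) = - \frac{4 \log{\left(x + \frac{1}{2} \right)}}{147} + \frac{\log{\left(x + 4 \right)}}{147} + \frac{\log{\left(x^{2} + 5 \right)}}{98} + \frac{2 \sqrt{5} \operatorname{atan}{\left(\frac{\sqrt{5} x}{5} \right)}}{735}.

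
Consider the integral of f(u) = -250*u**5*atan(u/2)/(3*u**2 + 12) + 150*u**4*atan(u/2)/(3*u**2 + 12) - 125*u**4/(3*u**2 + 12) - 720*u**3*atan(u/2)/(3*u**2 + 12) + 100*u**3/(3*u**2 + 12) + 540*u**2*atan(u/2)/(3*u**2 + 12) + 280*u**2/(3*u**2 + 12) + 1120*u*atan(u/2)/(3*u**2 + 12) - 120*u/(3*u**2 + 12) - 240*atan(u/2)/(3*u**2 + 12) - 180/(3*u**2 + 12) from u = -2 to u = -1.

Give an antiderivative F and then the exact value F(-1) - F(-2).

f has the shape v'r + vr' for v = -10*(5*u**2/2 - u - 3)**2/3 and r = atan(u/2) — it is the derivative of the product v*r.
F(u) = -125*u**4*atan(u/2)/6 + 50*u**3*atan(u/2)/3 + 140*u**2*atan(u/2)/3 - 20*u*atan(u/2) - 30*atan(u/2) is an antiderivative of f.
Check: d/du[-125*u**4*atan(u/2)/6 + 50*u**3*atan(u/2)/3 + 140*u**2*atan(u/2)/3 - 20*u*atan(u/2) - 30*atan(u/2)] = (-250*u**5*atan(u/2) + 150*u**4*atan(u/2) - 125*u**4 - 720*u**3*atan(u/2) + 100*u**3 + 540*u**2*atan(u/2) + 280*u**2 + 1120*u*atan(u/2) - 120*u - 240*atan(u/2) - 180)/(3*u**2 + 12), which equals f(u).
F(-1) = 5*atan(1/2)/6; F(-2) = 135*pi/2.
Integral = F(-1) - F(-2) = -135*pi/2 + 5*atan(1/2)/6.

Antiderivative: F(u) = -125*u**4*atan(u/2)/6 + 50*u**3*atan(u/2)/3 + 140*u**2*atan(u/2)/3 - 20*u*atan(u/2) - 30*atan(u/2); value = -135*pi/2 + 5*atan(1/2)/6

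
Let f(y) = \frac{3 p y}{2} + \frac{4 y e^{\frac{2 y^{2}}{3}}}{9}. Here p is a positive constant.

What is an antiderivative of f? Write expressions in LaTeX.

An antiderivative is F(y) = \frac{3 p y^{2}}{4} + \frac{e^{\frac{2 y^{2}}{3}}}{3}.

Integrate term by term and add the pieces.
Check: d/dy[\frac{3 p y^{2}}{4} + \frac{e^{\frac{2 y^{2}}{3}}}{3}] = \frac{3 p y}{2} + \frac{4 y e^{\frac{2 y^{2}}{3}}}{9} = f(y).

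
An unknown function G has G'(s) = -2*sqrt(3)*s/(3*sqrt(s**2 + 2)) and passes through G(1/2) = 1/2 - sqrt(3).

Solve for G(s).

G(s) = 1/2 - 2*sqrt(3*s**2 + 6)/3

G'(s) matches the chain-rule pattern g'(h)*h' with inner function h(s) = 3*s**2 + 6; substituting u = h(s) collapses the integral.
A general antiderivative is -2*sqrt(3*s**2 + 6)/3 + C.
The condition gives C = 1/2 - sqrt(3) - (-sqrt(3)) = 1/2.
So G(s) = 1/2 - 2*sqrt(3*s**2 + 6)/3.
Check: d/ds[1/2 - 2*sqrt(3*s**2 + 6)/3] = -2*sqrt(3)*s/(3*sqrt(s**2 + 2)) = G'(s).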